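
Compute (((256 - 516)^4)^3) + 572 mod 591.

256 - 516 = -260 ≡ 331 (mod 591)
(331)^4 ≡ 250 (mod 591)
(250)^3 ≡ 142 (mod 591)
142 + 572 = 714 ≡ 123 (mod 591)

123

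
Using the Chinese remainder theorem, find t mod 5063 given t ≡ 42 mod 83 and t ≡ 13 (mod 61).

83⁻¹ mod 61: 83*25 ≡ 1 (mod 61), so 83⁻¹ ≡ 25.
t = 42 + 83*((13 − 42)*25 mod 61) = 42 + 83*7 = 623.

623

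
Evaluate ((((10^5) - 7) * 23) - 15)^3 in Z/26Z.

18

(10)^5 ≡ 4 (mod 26)
4 - 7 = -3 ≡ 23 (mod 26)
23 * 23 = 529 ≡ 9 (mod 26)
9 - 15 = -6 ≡ 20 (mod 26)
(20)^3 ≡ 18 (mod 26)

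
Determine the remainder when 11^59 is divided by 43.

41

11^1 ≡ 11 (mod 43)
11^2 ≡ 11^2 = 121 ≡ 35 (mod 43)
11^4 ≡ 35^2 = 1225 ≡ 21 (mod 43)
11^8 ≡ 21^2 = 441 ≡ 11 (mod 43)
11^16 ≡ 11^2 = 121 ≡ 35 (mod 43)
11^32 ≡ 35^2 = 1225 ≡ 21 (mod 43)
11^59 = 11^32 * 11^16 * 11^8 * 11^2 * 11^1 ≡ 21 * 35 * 11 * 35 * 11 (mod 43).
Accumulate the product:
21 * 35 = 735 ≡ 4
4 * 11 = 44 ≡ 1
1 * 35 = 35
35 * 11 = 385 ≡ 41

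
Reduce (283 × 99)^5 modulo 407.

319

283 × 99 = 28017 ≡ 341 (mod 407)
(341)^5 ≡ 319 (mod 407)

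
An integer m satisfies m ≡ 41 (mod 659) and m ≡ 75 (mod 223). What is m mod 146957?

115366

659⁻¹ mod 223: 659·156 ≡ 1 (mod 223), so 659⁻¹ ≡ 156.
m = 41 + 659·((75 − 41)·156 mod 223) = 41 + 659·175 = 115366.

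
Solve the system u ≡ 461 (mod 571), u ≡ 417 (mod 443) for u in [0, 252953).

134646

571⁻¹ mod 443: 571*45 ≡ 1 (mod 443), so 571⁻¹ ≡ 45.
u = 461 + 571*((417 − 461)*45 mod 443) = 461 + 571*235 = 134646.
Check: 134646 mod 571 = 461, 134646 mod 443 = 417. ✓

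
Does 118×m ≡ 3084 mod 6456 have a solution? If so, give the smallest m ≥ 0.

gcd(118, 6456) = 2, and 2 | 3084, so solutions exist.
Divide through by 2: 59×m ≡ 1542 (mod 3228).
59⁻¹ ≡ 383 (mod 3228).
m ≡ 383×1542 ≡ 3090 (mod 3228).
The smallest non-negative solution is m = 3090.

3090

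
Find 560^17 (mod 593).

326

Using repeated squaring:
17 in binary is 10001, i.e. 17 = 16 + 1.
560^1 ≡ 560 (mod 593)
560^2 ≡ 560^2 = 313600 ≡ 496 (mod 593)
560^4 ≡ 496^2 = 246016 ≡ 514 (mod 593)
560^8 ≡ 514^2 = 264196 ≡ 311 (mod 593)
560^16 ≡ 311^2 = 96721 ≡ 62 (mod 593)
560^17 = 560^16 × 560^1 ≡ 62 × 560 (mod 593).
62 × 560 = 34720 ≡ 326 (mod 593).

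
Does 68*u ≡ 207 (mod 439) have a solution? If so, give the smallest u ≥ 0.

229

gcd(68, 439) = 1, so a unique solution mod 439 exists.
68⁻¹ ≡ 368 (mod 439).
u ≡ 368*207 ≡ 229 (mod 439).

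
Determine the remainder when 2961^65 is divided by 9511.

5156

2961^1 ≡ 2961 (mod 9511)
2961^2 ≡ 2961^2 = 8767521 ≡ 7890 (mod 9511)
2961^4 ≡ 7890^2 = 62252100 ≡ 2605 (mod 9511)
2961^8 ≡ 2605^2 = 6786025 ≡ 4682 (mod 9511)
2961^16 ≡ 4682^2 = 21921124 ≡ 7780 (mod 9511)
2961^32 ≡ 7780^2 = 60528400 ≡ 396 (mod 9511)
2961^64 ≡ 396^2 = 156816 ≡ 4640 (mod 9511)
2961^65 = 2961^64 · 2961^1 ≡ 4640 · 2961 (mod 9511).
4640 · 2961 = 13739040 ≡ 5156 (mod 9511).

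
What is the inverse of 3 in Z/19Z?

19 = 6*3 + 1
3 = 3*1 + 0
gcd(3, 19) = 1, so the inverse exists.
Bézout: 1 = 1*19 − 6*3.
So 3⁻¹ ≡ −6 ≡ 13 (mod 19).

13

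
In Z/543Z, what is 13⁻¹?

376

By the extended Euclidean algorithm:
543 = 41·13 + 10
13 = 1·10 + 3
10 = 3·3 + 1
3 = 3·1 + 0
gcd(13, 543) = 1, so the inverse exists.
Back-substitute for 1:
1 = 1·10 − 3·3
  = −3·13 + 4·10
  = 4·543 − 167·13
So 13⁻¹ ≡ −167 ≡ 376 (mod 543).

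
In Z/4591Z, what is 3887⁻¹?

2602

Apply the Euclidean algorithm and back-substitute:
4591 = 1×3887 + 704
3887 = 5×704 + 367
704 = 1×367 + 337
367 = 1×337 + 30
337 = 11×30 + 7
30 = 4×7 + 2
7 = 3×2 + 1
2 = 2×1 + 0
gcd(3887, 4591) = 1, so the inverse exists.
Bézout: 1 = 1684×4591 − 1989×3887.
So 3887⁻¹ ≡ −1989 ≡ 2602 (mod 4591).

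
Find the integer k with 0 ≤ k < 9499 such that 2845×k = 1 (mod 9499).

404

Run the extended Euclidean algorithm:
9499 = 3×2845 + 964
2845 = 2×964 + 917
964 = 1×917 + 47
917 = 19×47 + 24
47 = 1×24 + 23
24 = 1×23 + 1
23 = 23×1 + 0
gcd(2845, 9499) = 1, so the inverse exists.
Bézout: 1 = −121×9499 + 404×2845.
So 2845⁻¹ ≡ 404 (mod 9499).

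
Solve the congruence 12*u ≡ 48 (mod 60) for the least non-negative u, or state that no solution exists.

gcd(12, 60) = 12, and 12 | 48, so solutions exist.
Divide through by 12: 1*u mod 5 = 4.
1⁻¹ ≡ 1 (mod 5).
u ≡ 1*4 ≡ 4 (mod 5).
The smallest non-negative solution is u = 4.

4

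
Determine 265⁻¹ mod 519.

472

519 = 1·265 + 254
265 = 1·254 + 11
254 = 23·11 + 1
11 = 11·1 + 0
gcd(265, 519) = 1, so the inverse exists.
Back-substitute for 1:
1 = 1·254 − 23·11
  = −23·265 + 24·254
  = 24·519 − 47·265
So 265⁻¹ ≡ −47 ≡ 472 (mod 519).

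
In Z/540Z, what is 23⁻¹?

47

Apply the Euclidean algorithm and back-substitute:
540 = 23×23 + 11
23 = 2×11 + 1
11 = 11×1 + 0
gcd(23, 540) = 1, so the inverse exists.
Bézout: 1 = −2×540 + 47×23.
So 23⁻¹ ≡ 47 (mod 540).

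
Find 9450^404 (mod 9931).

9450^1 ≡ 9450 (mod 9931)
9450^2 ≡ 9450^2 = 89302500 ≡ 2948 (mod 9931)
9450^4 ≡ 2948^2 = 8690704 ≡ 1079 (mod 9931)
9450^8 ≡ 1079^2 = 1164241 ≡ 2314 (mod 9931)
9450^16 ≡ 2314^2 = 5354596 ≡ 1787 (mod 9931)
9450^32 ≡ 1787^2 = 3193369 ≡ 5518 (mod 9931)
9450^64 ≡ 5518^2 = 30448324 ≡ 9809 (mod 9931)
9450^128 ≡ 9809^2 = 96216481 ≡ 4953 (mod 9931)
9450^256 ≡ 4953^2 = 24532209 ≡ 2639 (mod 9931)
9450^404 = 9450^256 · 9450^128 · 9450^16 · 9450^4 ≡ 2639 · 4953 · 1787 · 1079 (mod 9931).
Accumulate the product:
2639 · 4953 = 13070967 ≡ 1771
1771 · 1787 = 3164777 ≡ 6719
6719 · 1079 = 7249801 ≡ 171

171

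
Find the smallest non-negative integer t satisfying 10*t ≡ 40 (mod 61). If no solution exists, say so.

4

gcd(10, 61) = 1, so a unique solution mod 61 exists.
10⁻¹ ≡ 55 (mod 61).
t ≡ 55*40 ≡ 4 (mod 61).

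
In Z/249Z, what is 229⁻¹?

Apply the Euclidean algorithm and back-substitute:
249 = 1·229 + 20
229 = 11·20 + 9
20 = 2·9 + 2
9 = 4·2 + 1
2 = 2·1 + 0
gcd(229, 249) = 1, so the inverse exists.
Back-substitute for 1:
1 = 1·9 − 4·2
  = −4·20 + 9·9
  = 9·229 − 103·20
  = −103·249 + 112·229
So 229⁻¹ ≡ 112 (mod 249).

112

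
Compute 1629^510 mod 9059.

5882

Using repeated squaring:
510 in binary is 111111110, i.e. 510 = 256 + 128 + 64 + 32 + 16 + 8 + 4 + 2.
1629^1 ≡ 1629 (mod 9059)
1629^2 ≡ 1629^2 = 2653641 ≡ 8413 (mod 9059)
1629^4 ≡ 8413^2 = 70778569 ≡ 602 (mod 9059)
1629^8 ≡ 602^2 = 362404 ≡ 44 (mod 9059)
1629^16 ≡ 44^2 = 1936 (mod 9059)
1629^32 ≡ 1936^2 = 3748096 ≡ 6729 (mod 9059)
1629^64 ≡ 6729^2 = 45279441 ≡ 2559 (mod 9059)
1629^128 ≡ 2559^2 = 6548481 ≡ 7883 (mod 9059)
1629^256 ≡ 7883^2 = 62141689 ≡ 6008 (mod 9059)
1629^510 = 1629^256 * 1629^128 * 1629^64 * 1629^32 * 1629^16 * 1629^8 * 1629^4 * 1629^2 ≡ 6008 * 7883 * 2559 * 6729 * 1936 * 44 * 602 * 8413 (mod 9059).
Accumulate the product:
6008 * 7883 = 47361064 ≡ 612
612 * 2559 = 1566108 ≡ 7960
7960 * 6729 = 53562840 ≡ 6032
6032 * 1936 = 11677952 ≡ 901
901 * 44 = 39644 ≡ 3408
3408 * 602 = 2051616 ≡ 4282
4282 * 8413 = 36024466 ≡ 5882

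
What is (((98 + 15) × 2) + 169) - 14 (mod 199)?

182

98 + 15 = 113
113 × 2 = 226 ≡ 27 (mod 199)
27 + 169 = 196
196 - 14 = 182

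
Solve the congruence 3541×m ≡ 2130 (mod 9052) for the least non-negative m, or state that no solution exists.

5282

gcd(3541, 9052) = 1, so a unique solution mod 9052 exists.
3541⁻¹ ≡ 8689 (mod 9052).
m ≡ 8689×2130 ≡ 5282 (mod 9052).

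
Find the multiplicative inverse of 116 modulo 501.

501 = 4*116 + 37
116 = 3*37 + 5
37 = 7*5 + 2
5 = 2*2 + 1
2 = 2*1 + 0
gcd(116, 501) = 1, so the inverse exists.
Bézout: 1 = −47*501 + 203*116.
So 116⁻¹ ≡ 203 (mod 501).

203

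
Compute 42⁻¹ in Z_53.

Run the extended Euclidean algorithm:
53 = 1·42 + 11
42 = 3·11 + 9
11 = 1·9 + 2
9 = 4·2 + 1
2 = 2·1 + 0
gcd(42, 53) = 1, so the inverse exists.
Back-substitute for 1:
1 = 1·9 − 4·2
  = −4·11 + 5·9
  = 5·42 − 19·11
  = −19·53 + 24·42
So 42⁻¹ ≡ 24 (mod 53).

24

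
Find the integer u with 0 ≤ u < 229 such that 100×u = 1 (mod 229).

71

229 = 2·100 + 29
100 = 3·29 + 13
29 = 2·13 + 3
13 = 4·3 + 1
3 = 3·1 + 0
gcd(100, 229) = 1, so the inverse exists.
Bézout: 1 = −31·229 + 71·100.
So 100⁻¹ ≡ 71 (mod 229).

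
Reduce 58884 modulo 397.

128

58884 = 148·397 + 128, so 58884 ≡ 128 (mod 397).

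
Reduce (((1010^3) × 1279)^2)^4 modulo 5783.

3135

(1010)^3 ≡ 1720 (mod 5783)
1720 × 1279 = 2199880 ≡ 2340 (mod 5783)
(2340)^2 ≡ 4882 (mod 5783)
(4882)^4 ≡ 3135 (mod 5783)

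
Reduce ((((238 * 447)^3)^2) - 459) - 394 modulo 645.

238 * 447 = 106386 ≡ 606 (mod 645)
(606)^3 ≡ 21 (mod 645)
(21)^2 ≡ 441 (mod 645)
441 - 459 = -18 ≡ 627 (mod 645)
627 - 394 = 233

233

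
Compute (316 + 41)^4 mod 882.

316 + 41 = 357
(357)^4 ≡ 441 (mod 882)

441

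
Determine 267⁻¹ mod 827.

By the extended Euclidean algorithm:
827 = 3*267 + 26
267 = 10*26 + 7
26 = 3*7 + 5
7 = 1*5 + 2
5 = 2*2 + 1
2 = 2*1 + 0
gcd(267, 827) = 1, so the inverse exists.
Bézout: 1 = 113*827 − 350*267.
So 267⁻¹ ≡ −350 ≡ 477 (mod 827).

477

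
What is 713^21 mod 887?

858

713^1 ≡ 713 (mod 887)
713^2 ≡ 713^2 = 508369 ≡ 118 (mod 887)
713^4 ≡ 118^2 = 13924 ≡ 619 (mod 887)
713^8 ≡ 619^2 = 383161 ≡ 864 (mod 887)
713^16 ≡ 864^2 = 746496 ≡ 529 (mod 887)
713^21 = 713^16 × 713^4 × 713^1 ≡ 529 × 619 × 713 (mod 887).
Accumulate the product:
529 × 619 = 327451 ≡ 148
148 × 713 = 105524 ≡ 858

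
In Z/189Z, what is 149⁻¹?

By the extended Euclidean algorithm:
189 = 1*149 + 40
149 = 3*40 + 29
40 = 1*29 + 11
29 = 2*11 + 7
11 = 1*7 + 4
7 = 1*4 + 3
4 = 1*3 + 1
3 = 3*1 + 0
gcd(149, 189) = 1, so the inverse exists.
Back-substitute for 1:
1 = 1*4 − 1*3
  = −1*7 + 2*4
  = 2*11 − 3*7
  = −3*29 + 8*11
  = 8*40 − 11*29
  = −11*149 + 41*40
  = 41*189 − 52*149
So 149⁻¹ ≡ −52 ≡ 137 (mod 189).

137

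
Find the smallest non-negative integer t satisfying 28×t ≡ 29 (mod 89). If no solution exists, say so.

gcd(28, 89) = 1, so a unique solution mod 89 exists.
28⁻¹ ≡ 35 (mod 89).
t ≡ 35×29 ≡ 36 (mod 89).

36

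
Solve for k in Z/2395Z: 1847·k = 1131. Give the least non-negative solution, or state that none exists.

gcd(1847, 2395) = 1, so a unique solution mod 2395 exists.
1847⁻¹ ≡ 118 (mod 2395).
k ≡ 118·1131 ≡ 1733 (mod 2395).

1733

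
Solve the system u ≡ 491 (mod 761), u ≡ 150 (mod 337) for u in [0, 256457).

761⁻¹ mod 337: 761×31 ≡ 1 (mod 337), so 761⁻¹ ≡ 31.
u = 491 + 761×((150 − 491)×31 mod 337) = 491 + 761×213 = 162584.
Check: 162584 mod 761 = 491, 162584 mod 337 = 150. ✓

162584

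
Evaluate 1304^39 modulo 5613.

314

Using repeated squaring:
39 in binary is 100111, i.e. 39 = 32 + 4 + 2 + 1.
1304^1 ≡ 1304 (mod 5613)
1304^2 ≡ 1304^2 = 1700416 ≡ 5290 (mod 5613)
1304^4 ≡ 5290^2 = 27984100 ≡ 3295 (mod 5613)
1304^8 ≡ 3295^2 = 10857025 ≡ 1483 (mod 5613)
1304^16 ≡ 1483^2 = 2199289 ≡ 4606 (mod 5613)
1304^32 ≡ 4606^2 = 21215236 ≡ 3709 (mod 5613)
1304^39 = 1304^32 · 1304^4 · 1304^2 · 1304^1 ≡ 3709 · 3295 · 5290 · 1304 (mod 5613).
Accumulate the product:
3709 · 3295 = 12221155 ≡ 1654
1654 · 5290 = 8749660 ≡ 4606
4606 · 1304 = 6006224 ≡ 314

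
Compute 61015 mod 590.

245

61015 = 103*590 + 245, so 61015 ≡ 245 (mod 590).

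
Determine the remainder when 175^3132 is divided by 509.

Using repeated squaring:
3132 in binary is 110000111100, i.e. 3132 = 2048 + 1024 + 32 + 16 + 8 + 4.
175^1 ≡ 175 (mod 509)
175^2 ≡ 175^2 = 30625 ≡ 85 (mod 509)
175^4 ≡ 85^2 = 7225 ≡ 99 (mod 509)
175^8 ≡ 99^2 = 9801 ≡ 130 (mod 509)
175^16 ≡ 130^2 = 16900 ≡ 103 (mod 509)
175^32 ≡ 103^2 = 10609 ≡ 429 (mod 509)
175^64 ≡ 429^2 = 184041 ≡ 292 (mod 509)
175^128 ≡ 292^2 = 85264 ≡ 261 (mod 509)
175^256 ≡ 261^2 = 68121 ≡ 424 (mod 509)
175^512 ≡ 424^2 = 179776 ≡ 99 (mod 509)
175^1024 ≡ 99^2 = 9801 ≡ 130 (mod 509)
175^2048 ≡ 130^2 = 16900 ≡ 103 (mod 509)
175^3132 = 175^2048 · 175^1024 · 175^32 · 175^16 · 175^8 · 175^4 ≡ 103 · 130 · 429 · 103 · 130 · 99 (mod 509).
Accumulate the product:
103 · 130 = 13390 ≡ 156
156 · 429 = 66924 ≡ 245
245 · 103 = 25235 ≡ 294
294 · 130 = 38220 ≡ 45
45 · 99 = 4455 ≡ 383

383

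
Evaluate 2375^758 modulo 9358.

2375^1 ≡ 2375 (mod 9358)
2375^2 ≡ 2375^2 = 5640625 ≡ 7109 (mod 9358)
2375^4 ≡ 7109^2 = 50537881 ≡ 4681 (mod 9358)
2375^8 ≡ 4681^2 = 21911761 ≡ 4683 (mod 9358)
2375^16 ≡ 4683^2 = 21930489 ≡ 4695 (mod 9358)
2375^32 ≡ 4695^2 = 22043025 ≡ 4935 (mod 9358)
2375^64 ≡ 4935^2 = 24354225 ≡ 4709 (mod 9358)
2375^128 ≡ 4709^2 = 22174681 ≡ 5579 (mod 9358)
2375^256 ≡ 5579^2 = 31125241 ≡ 533 (mod 9358)
2375^512 ≡ 533^2 = 284089 ≡ 3349 (mod 9358)
2375^758 = 2375^512 × 2375^128 × 2375^64 × 2375^32 × 2375^16 × 2375^4 × 2375^2 ≡ 3349 × 5579 × 4709 × 4935 × 4695 × 4681 × 7109 (mod 9358).
Accumulate the product:
3349 × 5579 = 18684071 ≡ 5503
5503 × 4709 = 25913627 ≡ 1325
1325 × 4935 = 6538875 ≡ 6991
6991 × 4695 = 32822745 ≡ 4239
4239 × 4681 = 19842759 ≡ 3799
3799 × 7109 = 27007091 ≡ 9261

9261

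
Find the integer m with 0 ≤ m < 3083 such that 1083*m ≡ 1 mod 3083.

2693

Run the extended Euclidean algorithm:
3083 = 2*1083 + 917
1083 = 1*917 + 166
917 = 5*166 + 87
166 = 1*87 + 79
87 = 1*79 + 8
79 = 9*8 + 7
8 = 1*7 + 1
7 = 7*1 + 0
gcd(1083, 3083) = 1, so the inverse exists.
Back-substitute for 1:
1 = 1*8 − 1*7
  = −1*79 + 10*8
  = 10*87 − 11*79
  = −11*166 + 21*87
  = 21*917 − 116*166
  = −116*1083 + 137*917
  = 137*3083 − 390*1083
So 1083⁻¹ ≡ −390 ≡ 2693 (mod 3083).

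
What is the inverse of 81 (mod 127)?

69

127 = 1×81 + 46
81 = 1×46 + 35
46 = 1×35 + 11
35 = 3×11 + 2
11 = 5×2 + 1
2 = 2×1 + 0
gcd(81, 127) = 1, so the inverse exists.
Bézout: 1 = 37×127 − 58×81.
So 81⁻¹ ≡ −58 ≡ 69 (mod 127).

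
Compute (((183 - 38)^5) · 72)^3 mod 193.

121

183 - 38 = 145
(145)^5 ≡ 36 (mod 193)
36 · 72 = 2592 ≡ 83 (mod 193)
(83)^3 ≡ 121 (mod 193)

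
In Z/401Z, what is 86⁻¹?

Apply the Euclidean algorithm and back-substitute:
401 = 4*86 + 57
86 = 1*57 + 29
57 = 1*29 + 28
29 = 1*28 + 1
28 = 28*1 + 0
gcd(86, 401) = 1, so the inverse exists.
Bézout: 1 = −3*401 + 14*86.
So 86⁻¹ ≡ 14 (mod 401).

14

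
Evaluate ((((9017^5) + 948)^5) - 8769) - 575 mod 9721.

(9017)^5 ≡ 940 (mod 9721)
940 + 948 = 1888
(1888)^5 ≡ 8159 (mod 9721)
8159 - 8769 = -610 ≡ 9111 (mod 9721)
9111 - 575 = 8536

8536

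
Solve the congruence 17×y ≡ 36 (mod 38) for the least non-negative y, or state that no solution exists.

20

gcd(17, 38) = 1, so a unique solution mod 38 exists.
17⁻¹ ≡ 9 (mod 38).
y ≡ 9×36 ≡ 20 (mod 38).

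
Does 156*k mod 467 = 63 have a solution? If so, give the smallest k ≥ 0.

gcd(156, 467) = 1, so a unique solution mod 467 exists.
156⁻¹ ≡ 3 (mod 467).
k ≡ 3*63 ≡ 189 (mod 467).

189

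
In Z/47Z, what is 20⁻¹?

47 = 2·20 + 7
20 = 2·7 + 6
7 = 1·6 + 1
6 = 6·1 + 0
gcd(20, 47) = 1, so the inverse exists.
Back-substitute for 1:
1 = 1·7 − 1·6
  = −1·20 + 3·7
  = 3·47 − 7·20
So 20⁻¹ ≡ −7 ≡ 40 (mod 47).

40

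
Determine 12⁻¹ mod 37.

37 = 3*12 + 1
12 = 12*1 + 0
gcd(12, 37) = 1, so the inverse exists.
Back-substitute for 1:
1 = 1*37 − 3*12
So 12⁻¹ ≡ −3 ≡ 34 (mod 37).

34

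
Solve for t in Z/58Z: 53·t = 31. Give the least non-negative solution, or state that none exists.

gcd(53, 58) = 1, so a unique solution mod 58 exists.
53⁻¹ ≡ 23 (mod 58).
t ≡ 23·31 ≡ 17 (mod 58).

17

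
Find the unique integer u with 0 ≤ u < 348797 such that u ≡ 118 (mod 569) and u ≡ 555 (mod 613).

569⁻¹ mod 613: 569×404 ≡ 1 (mod 613), so 569⁻¹ ≡ 404.
u = 118 + 569×((555 − 118)×404 mod 613) = 118 + 569×4 = 2394.

2394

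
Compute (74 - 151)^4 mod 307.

74 - 151 = -77 ≡ 230 (mod 307)
(230)^4 ≡ 6 (mod 307)

6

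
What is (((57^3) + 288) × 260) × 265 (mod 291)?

(57)^3 ≡ 117 (mod 291)
117 + 288 = 405 ≡ 114 (mod 291)
114 × 260 = 29640 ≡ 249 (mod 291)
249 × 265 = 65985 ≡ 219 (mod 291)

219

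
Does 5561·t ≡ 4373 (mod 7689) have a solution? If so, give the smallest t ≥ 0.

gcd(5561, 7689) = 1, so a unique solution mod 7689 exists.
5561⁻¹ ≡ 2345 (mod 7689).
t ≡ 2345·4373 ≡ 5248 (mod 7689).

5248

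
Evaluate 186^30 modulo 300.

186^1 ≡ 186 (mod 300)
186^2 ≡ 186^2 = 34596 ≡ 96 (mod 300)
186^4 ≡ 96^2 = 9216 ≡ 216 (mod 300)
186^8 ≡ 216^2 = 46656 ≡ 156 (mod 300)
186^16 ≡ 156^2 = 24336 ≡ 36 (mod 300)
186^30 = 186^16 · 186^8 · 186^4 · 186^2 ≡ 36 · 156 · 216 · 96 (mod 300).
Accumulate the product:
36 · 156 = 5616 ≡ 216
216 · 216 = 46656 ≡ 156
156 · 96 = 14976 ≡ 276

276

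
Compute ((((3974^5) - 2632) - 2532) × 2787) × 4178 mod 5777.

5477

(3974)^5 ≡ 52 (mod 5777)
52 - 2632 = -2580 ≡ 3197 (mod 5777)
3197 - 2532 = 665
665 × 2787 = 1853355 ≡ 4715 (mod 5777)
4715 × 4178 = 19699270 ≡ 5477 (mod 5777)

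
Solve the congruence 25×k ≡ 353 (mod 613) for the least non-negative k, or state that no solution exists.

480

gcd(25, 613) = 1, so a unique solution mod 613 exists.
25⁻¹ ≡ 564 (mod 613).
k ≡ 564×353 ≡ 480 (mod 613).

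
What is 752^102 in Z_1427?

Using repeated squaring:
102 in binary is 1100110, i.e. 102 = 64 + 32 + 4 + 2.
752^1 ≡ 752 (mod 1427)
752^2 ≡ 752^2 = 565504 ≡ 412 (mod 1427)
752^4 ≡ 412^2 = 169744 ≡ 1358 (mod 1427)
752^8 ≡ 1358^2 = 1844164 ≡ 480 (mod 1427)
752^16 ≡ 480^2 = 230400 ≡ 653 (mod 1427)
752^32 ≡ 653^2 = 426409 ≡ 1163 (mod 1427)
752^64 ≡ 1163^2 = 1352569 ≡ 1200 (mod 1427)
752^102 = 752^64 × 752^32 × 752^4 × 752^2 ≡ 1200 × 1163 × 1358 × 412 (mod 1427).
Accumulate the product:
1200 × 1163 = 1395600 ≡ 1421
1421 × 1358 = 1929718 ≡ 414
414 × 412 = 170568 ≡ 755

755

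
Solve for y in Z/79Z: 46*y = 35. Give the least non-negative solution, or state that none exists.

54

gcd(46, 79) = 1, so a unique solution mod 79 exists.
46⁻¹ ≡ 67 (mod 79).
y ≡ 67*35 ≡ 54 (mod 79).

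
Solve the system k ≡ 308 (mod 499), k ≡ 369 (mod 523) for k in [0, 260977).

75158

499⁻¹ mod 523: 499·414 ≡ 1 (mod 523), so 499⁻¹ ≡ 414.
k = 308 + 499·((369 − 308)·414 mod 523) = 308 + 499·150 = 75158.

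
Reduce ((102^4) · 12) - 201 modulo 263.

(102)^4 ≡ 43 (mod 263)
43 · 12 = 516 ≡ 253 (mod 263)
253 - 201 = 52

52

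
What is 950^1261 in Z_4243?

2472

By square-and-multiply:
950^1 ≡ 950 (mod 4243)
950^2 ≡ 950^2 = 902500 ≡ 2984 (mod 4243)
950^4 ≡ 2984^2 = 8904256 ≡ 2442 (mod 4243)
950^8 ≡ 2442^2 = 5963364 ≡ 1949 (mod 4243)
950^16 ≡ 1949^2 = 3798601 ≡ 1116 (mod 4243)
950^32 ≡ 1116^2 = 1245456 ≡ 2257 (mod 4243)
950^64 ≡ 2257^2 = 5094049 ≡ 2449 (mod 4243)
950^128 ≡ 2449^2 = 5997601 ≡ 2242 (mod 4243)
950^256 ≡ 2242^2 = 5026564 ≡ 2852 (mod 4243)
950^512 ≡ 2852^2 = 8133904 ≡ 73 (mod 4243)
950^1024 ≡ 73^2 = 5329 ≡ 1086 (mod 4243)
950^1261 = 950^1024 * 950^128 * 950^64 * 950^32 * 950^8 * 950^4 * 950^1 ≡ 1086 * 2242 * 2449 * 2257 * 1949 * 2442 * 950 (mod 4243).
Accumulate the product:
1086 * 2242 = 2434812 ≡ 3573
3573 * 2449 = 8750277 ≡ 1211
1211 * 2257 = 2733227 ≡ 735
735 * 1949 = 1432515 ≡ 2624
2624 * 2442 = 6407808 ≡ 878
878 * 950 = 834100 ≡ 2472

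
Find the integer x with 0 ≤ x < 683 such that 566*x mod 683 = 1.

467

683 = 1*566 + 117
566 = 4*117 + 98
117 = 1*98 + 19
98 = 5*19 + 3
19 = 6*3 + 1
3 = 3*1 + 0
gcd(566, 683) = 1, so the inverse exists.
Bézout: 1 = 179*683 − 216*566.
So 566⁻¹ ≡ −216 ≡ 467 (mod 683).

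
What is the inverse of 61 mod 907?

By the extended Euclidean algorithm:
907 = 14*61 + 53
61 = 1*53 + 8
53 = 6*8 + 5
8 = 1*5 + 3
5 = 1*3 + 2
3 = 1*2 + 1
2 = 2*1 + 0
gcd(61, 907) = 1, so the inverse exists.
Bézout: 1 = −23*907 + 342*61.
So 61⁻¹ ≡ 342 (mod 907).

342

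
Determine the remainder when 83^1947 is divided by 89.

52

Compute successive squares:
83^1 ≡ 83 (mod 89)
83^2 ≡ 83^2 = 6889 ≡ 36 (mod 89)
83^4 ≡ 36^2 = 1296 ≡ 50 (mod 89)
83^8 ≡ 50^2 = 2500 ≡ 8 (mod 89)
83^16 ≡ 8^2 = 64 (mod 89)
83^32 ≡ 64^2 = 4096 ≡ 2 (mod 89)
83^64 ≡ 2^2 = 4 (mod 89)
83^128 ≡ 4^2 = 16 (mod 89)
83^256 ≡ 16^2 = 256 ≡ 78 (mod 89)
83^512 ≡ 78^2 = 6084 ≡ 32 (mod 89)
83^1024 ≡ 32^2 = 1024 ≡ 45 (mod 89)
83^1947 = 83^1024 · 83^512 · 83^256 · 83^128 · 83^16 · 83^8 · 83^2 · 83^1 ≡ 45 · 32 · 78 · 16 · 64 · 8 · 36 · 83 (mod 89).
Accumulate the product:
45 · 32 = 1440 ≡ 16
16 · 78 = 1248 ≡ 2
2 · 16 = 32
32 · 64 = 2048 ≡ 1
1 · 8 = 8
8 · 36 = 288 ≡ 21
21 · 83 = 1743 ≡ 52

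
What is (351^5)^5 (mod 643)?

(351)^5 ≡ 490 (mod 643)
(490)^5 ≡ 517 (mod 643)

517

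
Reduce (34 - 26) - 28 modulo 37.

17

34 - 26 = 8
8 - 28 = -20 ≡ 17 (mod 37)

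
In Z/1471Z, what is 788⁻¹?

1443

1471 = 1·788 + 683
788 = 1·683 + 105
683 = 6·105 + 53
105 = 1·53 + 52
53 = 1·52 + 1
52 = 52·1 + 0
gcd(788, 1471) = 1, so the inverse exists.
Bézout: 1 = 15·1471 − 28·788.
So 788⁻¹ ≡ −28 ≡ 1443 (mod 1471).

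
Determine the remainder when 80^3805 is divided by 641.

3805 in binary is 111011011101, i.e. 3805 = 2048 + 1024 + 512 + 128 + 64 + 16 + 8 + 4 + 1.
80^1 ≡ 80 (mod 641)
80^2 ≡ 80^2 = 6400 ≡ 631 (mod 641)
80^4 ≡ 631^2 = 398161 ≡ 100 (mod 641)
80^8 ≡ 100^2 = 10000 ≡ 385 (mod 641)
80^16 ≡ 385^2 = 148225 ≡ 154 (mod 641)
80^32 ≡ 154^2 = 23716 ≡ 640 (mod 641)
80^64 ≡ 640^2 = 409600 ≡ 1 (mod 641)
80^128 ≡ 1^2 = 1 (mod 641)
80^256 ≡ 1^2 = 1 (mod 641)
80^512 ≡ 1^2 = 1 (mod 641)
80^1024 ≡ 1^2 = 1 (mod 641)
80^2048 ≡ 1^2 = 1 (mod 641)
80^3805 = 80^2048 · 80^1024 · 80^512 · 80^128 · 80^64 · 80^16 · 80^8 · 80^4 · 80^1 ≡ 1 · 1 · 1 · 1 · 1 · 154 · 385 · 100 · 80 (mod 641).
Accumulate the product:
1 · 1 = 1
1 · 1 = 1
1 · 1 = 1
1 · 1 = 1
1 · 154 = 154
154 · 385 = 59290 ≡ 318
318 · 100 = 31800 ≡ 391
391 · 80 = 31280 ≡ 512

512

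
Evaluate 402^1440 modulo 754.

716

1440 in binary is 10110100000, i.e. 1440 = 1024 + 256 + 128 + 32.
402^1 ≡ 402 (mod 754)
402^2 ≡ 402^2 = 161604 ≡ 248 (mod 754)
402^4 ≡ 248^2 = 61504 ≡ 430 (mod 754)
402^8 ≡ 430^2 = 184900 ≡ 170 (mod 754)
402^16 ≡ 170^2 = 28900 ≡ 248 (mod 754)
402^32 ≡ 248^2 = 61504 ≡ 430 (mod 754)
402^64 ≡ 430^2 = 184900 ≡ 170 (mod 754)
402^128 ≡ 170^2 = 28900 ≡ 248 (mod 754)
402^256 ≡ 248^2 = 61504 ≡ 430 (mod 754)
402^512 ≡ 430^2 = 184900 ≡ 170 (mod 754)
402^1024 ≡ 170^2 = 28900 ≡ 248 (mod 754)
402^1440 = 402^1024 * 402^256 * 402^128 * 402^32 ≡ 248 * 430 * 248 * 430 (mod 754).
Accumulate the product:
248 * 430 = 106640 ≡ 326
326 * 248 = 80848 ≡ 170
170 * 430 = 73100 ≡ 716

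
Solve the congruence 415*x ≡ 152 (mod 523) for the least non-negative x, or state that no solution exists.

386

gcd(415, 523) = 1, so a unique solution mod 523 exists.
415⁻¹ ≡ 92 (mod 523).
x ≡ 92*152 ≡ 386 (mod 523).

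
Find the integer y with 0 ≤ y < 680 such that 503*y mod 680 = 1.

Run the extended Euclidean algorithm:
680 = 1·503 + 177
503 = 2·177 + 149
177 = 1·149 + 28
149 = 5·28 + 9
28 = 3·9 + 1
9 = 9·1 + 0
gcd(503, 680) = 1, so the inverse exists.
Bézout: 1 = 54·680 − 73·503.
So 503⁻¹ ≡ −73 ≡ 607 (mod 680).

607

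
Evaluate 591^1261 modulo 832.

591^1 ≡ 591 (mod 832)
591^2 ≡ 591^2 = 349281 ≡ 673 (mod 832)
591^4 ≡ 673^2 = 452929 ≡ 321 (mod 832)
591^8 ≡ 321^2 = 103041 ≡ 705 (mod 832)
591^16 ≡ 705^2 = 497025 ≡ 321 (mod 832)
591^32 ≡ 321^2 = 103041 ≡ 705 (mod 832)
591^64 ≡ 705^2 = 497025 ≡ 321 (mod 832)
591^128 ≡ 321^2 = 103041 ≡ 705 (mod 832)
591^256 ≡ 705^2 = 497025 ≡ 321 (mod 832)
591^512 ≡ 321^2 = 103041 ≡ 705 (mod 832)
591^1024 ≡ 705^2 = 497025 ≡ 321 (mod 832)
591^1261 = 591^1024 · 591^128 · 591^64 · 591^32 · 591^8 · 591^4 · 591^1 ≡ 321 · 705 · 321 · 705 · 705 · 321 · 591 (mod 832).
Accumulate the product:
321 · 705 = 226305 ≡ 1
1 · 321 = 321
321 · 705 = 226305 ≡ 1
1 · 705 = 705
705 · 321 = 226305 ≡ 1
1 · 591 = 591

591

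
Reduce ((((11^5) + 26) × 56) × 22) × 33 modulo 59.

(11)^5 ≡ 40 (mod 59)
40 + 26 = 66 ≡ 7 (mod 59)
7 × 56 = 392 ≡ 38 (mod 59)
38 × 22 = 836 ≡ 10 (mod 59)
10 × 33 = 330 ≡ 35 (mod 59)

35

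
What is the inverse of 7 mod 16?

Run the extended Euclidean algorithm:
16 = 2*7 + 2
7 = 3*2 + 1
2 = 2*1 + 0
gcd(7, 16) = 1, so the inverse exists.
Bézout: 1 = −3*16 + 7*7.
So 7⁻¹ ≡ 7 (mod 16).

7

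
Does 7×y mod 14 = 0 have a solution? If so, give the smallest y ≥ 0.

0

gcd(7, 14) = 7, and 7 | 0, so solutions exist.
Divide through by 7: 1×y mod 2 = 0.
1⁻¹ ≡ 1 (mod 2).
y ≡ 1×0 ≡ 0 (mod 2).
The smallest non-negative solution is y = 0.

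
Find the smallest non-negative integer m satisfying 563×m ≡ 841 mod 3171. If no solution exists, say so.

gcd(563, 3171) = 1, so a unique solution mod 3171 exists.
563⁻¹ ≡ 383 (mod 3171).
m ≡ 383×841 ≡ 1832 (mod 3171).

1832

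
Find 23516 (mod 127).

21

23516 = 185·127 + 21, so 23516 ≡ 21 (mod 127).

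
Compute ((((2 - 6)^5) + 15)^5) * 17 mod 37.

2 - 6 = -4 ≡ 33 (mod 37)
(33)^5 ≡ 12 (mod 37)
12 + 15 = 27
(27)^5 ≡ 11 (mod 37)
11 * 17 = 187 ≡ 2 (mod 37)

2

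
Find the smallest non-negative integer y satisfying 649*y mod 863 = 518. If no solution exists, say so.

gcd(649, 863) = 1, so a unique solution mod 863 exists.
649⁻¹ ≡ 617 (mod 863).
y ≡ 617*518 ≡ 296 (mod 863).

296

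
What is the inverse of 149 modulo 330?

Run the extended Euclidean algorithm:
330 = 2*149 + 32
149 = 4*32 + 21
32 = 1*21 + 11
21 = 1*11 + 10
11 = 1*10 + 1
10 = 10*1 + 0
gcd(149, 330) = 1, so the inverse exists.
Bézout: 1 = 14*330 − 31*149.
So 149⁻¹ ≡ −31 ≡ 299 (mod 330).

299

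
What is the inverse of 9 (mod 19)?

By the extended Euclidean algorithm:
19 = 2·9 + 1
9 = 9·1 + 0
gcd(9, 19) = 1, so the inverse exists.
Back-substitute for 1:
1 = 1·19 − 2·9
So 9⁻¹ ≡ −2 ≡ 17 (mod 19).

17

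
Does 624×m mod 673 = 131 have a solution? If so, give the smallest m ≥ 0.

66

gcd(624, 673) = 1, so a unique solution mod 673 exists.
624⁻¹ ≡ 206 (mod 673).
m ≡ 206×131 ≡ 66 (mod 673).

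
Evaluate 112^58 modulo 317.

Using repeated squaring:
112^1 ≡ 112 (mod 317)
112^2 ≡ 112^2 = 12544 ≡ 181 (mod 317)
112^4 ≡ 181^2 = 32761 ≡ 110 (mod 317)
112^8 ≡ 110^2 = 12100 ≡ 54 (mod 317)
112^16 ≡ 54^2 = 2916 ≡ 63 (mod 317)
112^32 ≡ 63^2 = 3969 ≡ 165 (mod 317)
112^58 = 112^32 · 112^16 · 112^8 · 112^2 ≡ 165 · 63 · 54 · 181 (mod 317).
Accumulate the product:
165 · 63 = 10395 ≡ 251
251 · 54 = 13554 ≡ 240
240 · 181 = 43440 ≡ 11

11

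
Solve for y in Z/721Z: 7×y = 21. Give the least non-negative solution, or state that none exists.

3

gcd(7, 721) = 7, and 7 | 21, so solutions exist.
Divide through by 7: 1×y ≡ 3 (mod 103).
1⁻¹ ≡ 1 (mod 103).
y ≡ 1×3 ≡ 3 (mod 103).
The smallest non-negative solution is y = 3.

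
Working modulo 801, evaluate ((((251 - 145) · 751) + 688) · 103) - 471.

251 - 145 = 106
106 · 751 = 79606 ≡ 307 (mod 801)
307 + 688 = 995 ≡ 194 (mod 801)
194 · 103 = 19982 ≡ 758 (mod 801)
758 - 471 = 287

287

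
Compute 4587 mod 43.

4587 = 106·43 + 29, so 4587 ≡ 29 (mod 43).

29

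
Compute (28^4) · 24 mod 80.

(28)^4 ≡ 16 (mod 80)
16 · 24 = 384 ≡ 64 (mod 80)

64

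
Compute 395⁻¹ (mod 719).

719 = 1·395 + 324
395 = 1·324 + 71
324 = 4·71 + 40
71 = 1·40 + 31
40 = 1·31 + 9
31 = 3·9 + 4
9 = 2·4 + 1
4 = 4·1 + 0
gcd(395, 719) = 1, so the inverse exists.
Back-substitute for 1:
1 = 1·9 − 2·4
  = −2·31 + 7·9
  = 7·40 − 9·31
  = −9·71 + 16·40
  = 16·324 − 73·71
  = −73·395 + 89·324
  = 89·719 − 162·395
So 395⁻¹ ≡ −162 ≡ 557 (mod 719).

557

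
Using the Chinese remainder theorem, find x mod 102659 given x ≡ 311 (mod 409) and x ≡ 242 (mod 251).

43665

409⁻¹ mod 251: 409×224 ≡ 1 (mod 251), so 409⁻¹ ≡ 224.
x = 311 + 409×((242 − 311)×224 mod 251) = 311 + 409×106 = 43665.
Check: 43665 mod 409 = 311, 43665 mod 251 = 242. ✓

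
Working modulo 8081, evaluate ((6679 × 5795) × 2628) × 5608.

6679 × 5795 = 38704805 ≡ 4896 (mod 8081)
4896 × 2628 = 12866688 ≡ 1736 (mod 8081)
1736 × 5608 = 9735488 ≡ 5964 (mod 8081)

5964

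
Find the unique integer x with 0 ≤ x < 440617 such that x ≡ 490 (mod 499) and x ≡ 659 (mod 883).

499⁻¹ mod 883: 499*430 ≡ 1 (mod 883), so 499⁻¹ ≡ 430.
x = 490 + 499*((659 − 490)*430 mod 883) = 490 + 499*264 = 132226.
Check: 132226 mod 499 = 490, 132226 mod 883 = 659. ✓

132226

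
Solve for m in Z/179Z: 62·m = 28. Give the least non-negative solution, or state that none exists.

12

gcd(62, 179) = 1, so a unique solution mod 179 exists.
62⁻¹ ≡ 26 (mod 179).
m ≡ 26·28 ≡ 12 (mod 179).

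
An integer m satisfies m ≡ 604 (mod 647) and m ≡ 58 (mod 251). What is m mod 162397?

144885

647⁻¹ mod 251: 647·206 ≡ 1 (mod 251), so 647⁻¹ ≡ 206.
m = 604 + 647·((58 − 604)·206 mod 251) = 604 + 647·223 = 144885.
Check: 144885 mod 647 = 604, 144885 mod 251 = 58. ✓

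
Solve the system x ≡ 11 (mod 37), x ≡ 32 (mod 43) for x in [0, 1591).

37⁻¹ mod 43: 37*7 ≡ 1 (mod 43), so 37⁻¹ ≡ 7.
x = 11 + 37*((32 − 11)*7 mod 43) = 11 + 37*18 = 677.
Check: 677 mod 37 = 11, 677 mod 43 = 32. ✓

677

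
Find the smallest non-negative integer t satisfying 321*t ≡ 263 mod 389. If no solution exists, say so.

gcd(321, 389) = 1, so a unique solution mod 389 exists.
321⁻¹ ≡ 143 (mod 389).
t ≡ 143*263 ≡ 265 (mod 389).

265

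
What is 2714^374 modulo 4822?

3662

374 in binary is 101110110, i.e. 374 = 256 + 64 + 32 + 16 + 4 + 2.
2714^1 ≡ 2714 (mod 4822)
2714^2 ≡ 2714^2 = 7365796 ≡ 2602 (mod 4822)
2714^4 ≡ 2602^2 = 6770404 ≡ 316 (mod 4822)
2714^8 ≡ 316^2 = 99856 ≡ 3416 (mod 4822)
2714^16 ≡ 3416^2 = 11669056 ≡ 4638 (mod 4822)
2714^32 ≡ 4638^2 = 21511044 ≡ 102 (mod 4822)
2714^64 ≡ 102^2 = 10404 ≡ 760 (mod 4822)
2714^128 ≡ 760^2 = 577600 ≡ 3782 (mod 4822)
2714^256 ≡ 3782^2 = 14303524 ≡ 1472 (mod 4822)
2714^374 = 2714^256 · 2714^64 · 2714^32 · 2714^16 · 2714^4 · 2714^2 ≡ 1472 · 760 · 102 · 4638 · 316 · 2602 (mod 4822).
Accumulate the product:
1472 · 760 = 1118720 ≡ 16
16 · 102 = 1632
1632 · 4638 = 7569216 ≡ 3498
3498 · 316 = 1105368 ≡ 1130
1130 · 2602 = 2940260 ≡ 3662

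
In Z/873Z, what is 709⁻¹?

346

873 = 1*709 + 164
709 = 4*164 + 53
164 = 3*53 + 5
53 = 10*5 + 3
5 = 1*3 + 2
3 = 1*2 + 1
2 = 2*1 + 0
gcd(709, 873) = 1, so the inverse exists.
Bézout: 1 = −281*873 + 346*709.
So 709⁻¹ ≡ 346 (mod 873).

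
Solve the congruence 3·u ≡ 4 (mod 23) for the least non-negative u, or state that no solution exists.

9

gcd(3, 23) = 1, so a unique solution mod 23 exists.
3⁻¹ ≡ 8 (mod 23).
u ≡ 8·4 ≡ 9 (mod 23).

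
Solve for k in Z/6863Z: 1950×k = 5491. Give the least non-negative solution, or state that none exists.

1210

gcd(1950, 6863) = 1, so a unique solution mod 6863 exists.
1950⁻¹ ≡ 6592 (mod 6863).
k ≡ 6592×5491 ≡ 1210 (mod 6863).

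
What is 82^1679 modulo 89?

63

By square-and-multiply:
1679 in binary is 11010001111, i.e. 1679 = 1024 + 512 + 128 + 8 + 4 + 2 + 1.
82^1 ≡ 82 (mod 89)
82^2 ≡ 82^2 = 6724 ≡ 49 (mod 89)
82^4 ≡ 49^2 = 2401 ≡ 87 (mod 89)
82^8 ≡ 87^2 = 7569 ≡ 4 (mod 89)
82^16 ≡ 4^2 = 16 (mod 89)
82^32 ≡ 16^2 = 256 ≡ 78 (mod 89)
82^64 ≡ 78^2 = 6084 ≡ 32 (mod 89)
82^128 ≡ 32^2 = 1024 ≡ 45 (mod 89)
82^256 ≡ 45^2 = 2025 ≡ 67 (mod 89)
82^512 ≡ 67^2 = 4489 ≡ 39 (mod 89)
82^1024 ≡ 39^2 = 1521 ≡ 8 (mod 89)
82^1679 = 82^1024 * 82^512 * 82^128 * 82^8 * 82^4 * 82^2 * 82^1 ≡ 8 * 39 * 45 * 4 * 87 * 49 * 82 (mod 89).
Accumulate the product:
8 * 39 = 312 ≡ 45
45 * 45 = 2025 ≡ 67
67 * 4 = 268 ≡ 1
1 * 87 = 87
87 * 49 = 4263 ≡ 80
80 * 82 = 6560 ≡ 63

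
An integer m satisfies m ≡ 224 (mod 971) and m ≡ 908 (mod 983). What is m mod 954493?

899370

971⁻¹ mod 983: 971*901 ≡ 1 (mod 983), so 971⁻¹ ≡ 901.
m = 224 + 971*((908 − 224)*901 mod 983) = 224 + 971*926 = 899370.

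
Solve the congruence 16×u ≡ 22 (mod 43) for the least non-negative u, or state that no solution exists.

39

gcd(16, 43) = 1, so a unique solution mod 43 exists.
16⁻¹ ≡ 35 (mod 43).
u ≡ 35×22 ≡ 39 (mod 43).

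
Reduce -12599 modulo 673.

-12599 = -19·673 + 188, so -12599 ≡ 188 (mod 673).

188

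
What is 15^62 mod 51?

62 in binary is 111110, i.e. 62 = 32 + 16 + 8 + 4 + 2.
15^1 ≡ 15 (mod 51)
15^2 ≡ 15^2 = 225 ≡ 21 (mod 51)
15^4 ≡ 21^2 = 441 ≡ 33 (mod 51)
15^8 ≡ 33^2 = 1089 ≡ 18 (mod 51)
15^16 ≡ 18^2 = 324 ≡ 18 (mod 51)
15^32 ≡ 18^2 = 324 ≡ 18 (mod 51)
15^62 = 15^32 * 15^16 * 15^8 * 15^4 * 15^2 ≡ 18 * 18 * 18 * 33 * 21 (mod 51).
Accumulate the product:
18 * 18 = 324 ≡ 18
18 * 18 = 324 ≡ 18
18 * 33 = 594 ≡ 33
33 * 21 = 693 ≡ 30

30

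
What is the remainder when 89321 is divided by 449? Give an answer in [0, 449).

419

89321 = 198·449 + 419, so 89321 ≡ 419 (mod 449).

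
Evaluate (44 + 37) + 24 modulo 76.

29

44 + 37 = 81 ≡ 5 (mod 76)
5 + 24 = 29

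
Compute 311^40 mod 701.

40 in binary is 101000, i.e. 40 = 32 + 8.
311^1 ≡ 311 (mod 701)
311^2 ≡ 311^2 = 96721 ≡ 684 (mod 701)
311^4 ≡ 684^2 = 467856 ≡ 289 (mod 701)
311^8 ≡ 289^2 = 83521 ≡ 102 (mod 701)
311^16 ≡ 102^2 = 10404 ≡ 590 (mod 701)
311^32 ≡ 590^2 = 348100 ≡ 404 (mod 701)
311^40 = 311^32 × 311^8 ≡ 404 × 102 (mod 701).
404 × 102 = 41208 ≡ 550 (mod 701).

550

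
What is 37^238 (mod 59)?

17

238 in binary is 11101110, i.e. 238 = 128 + 64 + 32 + 8 + 4 + 2.
37^1 ≡ 37 (mod 59)
37^2 ≡ 37^2 = 1369 ≡ 12 (mod 59)
37^4 ≡ 12^2 = 144 ≡ 26 (mod 59)
37^8 ≡ 26^2 = 676 ≡ 27 (mod 59)
37^16 ≡ 27^2 = 729 ≡ 21 (mod 59)
37^32 ≡ 21^2 = 441 ≡ 28 (mod 59)
37^64 ≡ 28^2 = 784 ≡ 17 (mod 59)
37^128 ≡ 17^2 = 289 ≡ 53 (mod 59)
37^238 = 37^128 × 37^64 × 37^32 × 37^8 × 37^4 × 37^2 ≡ 53 × 17 × 28 × 27 × 26 × 12 (mod 59).
Accumulate the product:
53 × 17 = 901 ≡ 16
16 × 28 = 448 ≡ 35
35 × 27 = 945 ≡ 1
1 × 26 = 26
26 × 12 = 312 ≡ 17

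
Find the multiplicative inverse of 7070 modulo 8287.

8287 = 1·7070 + 1217
7070 = 5·1217 + 985
1217 = 1·985 + 232
985 = 4·232 + 57
232 = 4·57 + 4
57 = 14·4 + 1
4 = 4·1 + 0
gcd(7070, 8287) = 1, so the inverse exists.
Back-substitute for 1:
1 = 1·57 − 14·4
  = −14·232 + 57·57
  = 57·985 − 242·232
  = −242·1217 + 299·985
  = 299·7070 − 1737·1217
  = −1737·8287 + 2036·7070
So 7070⁻¹ ≡ 2036 (mod 8287).

2036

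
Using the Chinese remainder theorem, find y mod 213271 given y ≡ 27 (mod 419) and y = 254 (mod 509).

419⁻¹ mod 509: 419·164 ≡ 1 (mod 509), so 419⁻¹ ≡ 164.
y = 27 + 419·((254 − 27)·164 mod 509) = 27 + 419·71 = 29776.
Check: 29776 mod 419 = 27, 29776 mod 509 = 254. ✓

29776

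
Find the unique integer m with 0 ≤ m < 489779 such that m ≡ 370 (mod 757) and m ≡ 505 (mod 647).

424290

757⁻¹ mod 647: 757×100 ≡ 1 (mod 647), so 757⁻¹ ≡ 100.
m = 370 + 757×((505 − 370)×100 mod 647) = 370 + 757×560 = 424290.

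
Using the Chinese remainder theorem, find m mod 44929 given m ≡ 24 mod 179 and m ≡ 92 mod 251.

2351

179⁻¹ mod 251: 179·122 ≡ 1 (mod 251), so 179⁻¹ ≡ 122.
m = 24 + 179·((92 − 24)·122 mod 251) = 24 + 179·13 = 2351.
Check: 2351 mod 179 = 24, 2351 mod 251 = 92. ✓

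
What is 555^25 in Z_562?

53

Compute successive squares:
555^1 ≡ 555 (mod 562)
555^2 ≡ 555^2 = 308025 ≡ 49 (mod 562)
555^4 ≡ 49^2 = 2401 ≡ 153 (mod 562)
555^8 ≡ 153^2 = 23409 ≡ 367 (mod 562)
555^16 ≡ 367^2 = 134689 ≡ 371 (mod 562)
555^25 = 555^16 * 555^8 * 555^1 ≡ 371 * 367 * 555 (mod 562).
Accumulate the product:
371 * 367 = 136157 ≡ 153
153 * 555 = 84915 ≡ 53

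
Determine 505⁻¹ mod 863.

364

By the extended Euclidean algorithm:
863 = 1·505 + 358
505 = 1·358 + 147
358 = 2·147 + 64
147 = 2·64 + 19
64 = 3·19 + 7
19 = 2·7 + 5
7 = 1·5 + 2
5 = 2·2 + 1
2 = 2·1 + 0
gcd(505, 863) = 1, so the inverse exists.
Back-substitute for 1:
1 = 1·5 − 2·2
  = −2·7 + 3·5
  = 3·19 − 8·7
  = −8·64 + 27·19
  = 27·147 − 62·64
  = −62·358 + 151·147
  = 151·505 − 213·358
  = −213·863 + 364·505
So 505⁻¹ ≡ 364 (mod 863).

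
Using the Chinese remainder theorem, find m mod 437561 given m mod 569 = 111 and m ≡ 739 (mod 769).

569⁻¹ mod 769: 569*496 ≡ 1 (mod 769), so 569⁻¹ ≡ 496.
m = 111 + 569*((739 − 111)*496 mod 769) = 111 + 569*43 = 24578.
Check: 24578 mod 569 = 111, 24578 mod 769 = 739. ✓

24578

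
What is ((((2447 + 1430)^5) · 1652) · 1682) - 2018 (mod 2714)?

2447 + 1430 = 3877 ≡ 1163 (mod 2714)
(1163)^5 ≡ 1453 (mod 2714)
1453 · 1652 = 2400356 ≡ 1180 (mod 2714)
1180 · 1682 = 1984760 ≡ 826 (mod 2714)
826 - 2018 = -1192 ≡ 1522 (mod 2714)

1522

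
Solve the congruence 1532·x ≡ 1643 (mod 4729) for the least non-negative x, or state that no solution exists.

2523

gcd(1532, 4729) = 1, so a unique solution mod 4729 exists.
1532⁻¹ ≡ 960 (mod 4729).
x ≡ 960·1643 ≡ 2523 (mod 4729).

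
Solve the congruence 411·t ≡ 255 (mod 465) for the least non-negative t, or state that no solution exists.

90

gcd(411, 465) = 3, and 3 | 255, so solutions exist.
Divide through by 3: 137·t ≡ 85 (mod 155).
137⁻¹ ≡ 43 (mod 155).
t ≡ 43·85 ≡ 90 (mod 155).
The smallest non-negative solution is t = 90.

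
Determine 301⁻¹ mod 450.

450 = 1·301 + 149
301 = 2·149 + 3
149 = 49·3 + 2
3 = 1·2 + 1
2 = 2·1 + 0
gcd(301, 450) = 1, so the inverse exists.
Bézout: 1 = −101·450 + 151·301.
So 301⁻¹ ≡ 151 (mod 450).

151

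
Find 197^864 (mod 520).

1

Using repeated squaring:
864 in binary is 1101100000, i.e. 864 = 512 + 256 + 64 + 32.
197^1 ≡ 197 (mod 520)
197^2 ≡ 197^2 = 38809 ≡ 329 (mod 520)
197^4 ≡ 329^2 = 108241 ≡ 81 (mod 520)
197^8 ≡ 81^2 = 6561 ≡ 321 (mod 520)
197^16 ≡ 321^2 = 103041 ≡ 81 (mod 520)
197^32 ≡ 81^2 = 6561 ≡ 321 (mod 520)
197^64 ≡ 321^2 = 103041 ≡ 81 (mod 520)
197^128 ≡ 81^2 = 6561 ≡ 321 (mod 520)
197^256 ≡ 321^2 = 103041 ≡ 81 (mod 520)
197^512 ≡ 81^2 = 6561 ≡ 321 (mod 520)
197^864 = 197^512 * 197^256 * 197^64 * 197^32 ≡ 321 * 81 * 81 * 321 (mod 520).
Accumulate the product:
321 * 81 = 26001 ≡ 1
1 * 81 = 81
81 * 321 = 26001 ≡ 1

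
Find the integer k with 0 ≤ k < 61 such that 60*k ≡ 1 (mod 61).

60

61 = 1*60 + 1
60 = 60*1 + 0
gcd(60, 61) = 1, so the inverse exists.
Back-substitute for 1:
1 = 1*61 − 1*60
So 60⁻¹ ≡ −1 ≡ 60 (mod 61).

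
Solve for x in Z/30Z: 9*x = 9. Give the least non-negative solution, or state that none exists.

1

gcd(9, 30) = 3, and 3 | 9, so solutions exist.
Divide through by 3: 3*x = 3 (mod 10).
3⁻¹ ≡ 7 (mod 10).
x ≡ 7*3 ≡ 1 (mod 10).
The smallest non-negative solution is x = 1.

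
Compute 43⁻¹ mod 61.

44

61 = 1·43 + 18
43 = 2·18 + 7
18 = 2·7 + 4
7 = 1·4 + 3
4 = 1·3 + 1
3 = 3·1 + 0
gcd(43, 61) = 1, so the inverse exists.
Back-substitute for 1:
1 = 1·4 − 1·3
  = −1·7 + 2·4
  = 2·18 − 5·7
  = −5·43 + 12·18
  = 12·61 − 17·43
So 43⁻¹ ≡ −17 ≡ 44 (mod 61).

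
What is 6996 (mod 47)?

6996 = 148×47 + 40, so 6996 ≡ 40 (mod 47).

40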